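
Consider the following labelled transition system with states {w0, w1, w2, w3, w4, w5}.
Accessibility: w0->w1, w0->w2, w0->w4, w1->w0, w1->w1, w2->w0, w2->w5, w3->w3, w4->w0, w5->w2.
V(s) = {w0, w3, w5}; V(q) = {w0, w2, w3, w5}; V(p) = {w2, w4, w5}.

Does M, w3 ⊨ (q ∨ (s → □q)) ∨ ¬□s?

Yes

At w3: q ∨ (s → □q) is true, ¬□s is false, so (q ∨ (s → □q)) ∨ ¬□s is true.
  At w3: q is true, s → □q is true, so q ∨ (s → □q) is true.
    At w3: s is true, □q is true, so s → □q is true.
      At w3: □q requires q at every successor {w3}.
        At w3: q is true.
      So □q is true at w3.
  At w3: □s is true, so ¬□s is false.
    At w3: □s requires s at every successor {w3}.
      At w3: s is true.
    So □s is true at w3.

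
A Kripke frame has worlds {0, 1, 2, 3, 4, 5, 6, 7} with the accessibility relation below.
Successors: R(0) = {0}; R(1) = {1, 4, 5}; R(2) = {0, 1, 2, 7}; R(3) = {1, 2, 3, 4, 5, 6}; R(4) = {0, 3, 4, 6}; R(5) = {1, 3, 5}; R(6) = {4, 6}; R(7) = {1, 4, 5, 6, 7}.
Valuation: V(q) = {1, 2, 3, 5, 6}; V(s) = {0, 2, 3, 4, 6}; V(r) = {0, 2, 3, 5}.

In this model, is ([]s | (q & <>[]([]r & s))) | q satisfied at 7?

No

At 7: []s | (q & <>[]([]r & s)) is false, q is false, so ([]s | (q & <>[]([]r & s))) | q is false.
  At 7: []s is false, q & <>[]([]r & s) is false, so []s | (q & <>[]([]r & s)) is false.
    At 7: []s requires s at every successor {1, 4, 5, 6, 7}.
      s fails at 1, so []s is false at 7.
    At 7: q is false, <>[]([]r & s) is false, so q & <>[]([]r & s) is false.
      At 7: <>[]([]r & s) requires []([]r & s) at some successor in {1, 4, 5, 6, 7}.
        At 1: []([]r & s) is false.
        At 4: []([]r & s) is false.
        At 5: []([]r & s) is false.
        At 6: []([]r & s) is false.
        At 7: []([]r & s) is false.
      So <>[]([]r & s) is false at 7.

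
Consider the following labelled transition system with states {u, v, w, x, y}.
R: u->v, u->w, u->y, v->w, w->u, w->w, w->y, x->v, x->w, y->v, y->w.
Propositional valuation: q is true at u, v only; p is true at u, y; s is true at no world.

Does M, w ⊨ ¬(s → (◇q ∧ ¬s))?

No

Recall that ◇ψ holds at a world iff ψ holds at some accessible world.
At w: s → (◇q ∧ ¬s) is true, so ¬(s → (◇q ∧ ¬s)) is false.
  At w: s is false, ◇q ∧ ¬s is true, so s → (◇q ∧ ¬s) is true.
    At w: ◇q is true, ¬s is true, so ◇q ∧ ¬s is true.
      At w: ◇q requires q at some successor in {u, w, y}.
        q holds at u, so ◇q is true at w.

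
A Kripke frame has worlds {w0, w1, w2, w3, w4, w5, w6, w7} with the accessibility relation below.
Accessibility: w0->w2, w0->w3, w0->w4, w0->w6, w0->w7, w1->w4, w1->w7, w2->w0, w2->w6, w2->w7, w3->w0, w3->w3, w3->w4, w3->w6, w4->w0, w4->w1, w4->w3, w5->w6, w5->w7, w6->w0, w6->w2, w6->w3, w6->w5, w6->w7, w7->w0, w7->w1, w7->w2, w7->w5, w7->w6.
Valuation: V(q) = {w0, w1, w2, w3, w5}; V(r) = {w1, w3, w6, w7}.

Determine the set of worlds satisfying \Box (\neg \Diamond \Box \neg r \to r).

Let φ = \Box (\neg \Diamond \Box \neg r \to r). Evaluate φ at each world:
  w0 (successors {w2, w3, w4, w6, w7}): φ is false.
  w1 (successors {w4, w7}): φ is false.
  w2 (successors {w0, w6, w7}): φ is false.
  w3 (successors {w0, w3, w4, w6}): φ is false.
  w4 (successors {w0, w1, w3}): φ is false.
  w5 (successors {w6, w7}): φ is true.
  w6 (successors {w0, w2, w3, w5, w7}): φ is false.
  w7 (successors {w0, w1, w2, w5, w6}): φ is false.
For instance, at w0:
  At w0: \Box (\neg \Diamond \Box \neg r \to r) requires \neg \Diamond \Box \neg r \to r at every successor {w2, w3, w4, w6, w7}.
    \neg \Diamond \Box \neg r \to r fails at w2, so \Box (\neg \Diamond \Box \neg r \to r) is false at w0.
      At w2: \neg \Diamond \Box \neg r is true, r is false, so \neg \Diamond \Box \neg r \to r is false.
Satisfying worlds: {w5}

w5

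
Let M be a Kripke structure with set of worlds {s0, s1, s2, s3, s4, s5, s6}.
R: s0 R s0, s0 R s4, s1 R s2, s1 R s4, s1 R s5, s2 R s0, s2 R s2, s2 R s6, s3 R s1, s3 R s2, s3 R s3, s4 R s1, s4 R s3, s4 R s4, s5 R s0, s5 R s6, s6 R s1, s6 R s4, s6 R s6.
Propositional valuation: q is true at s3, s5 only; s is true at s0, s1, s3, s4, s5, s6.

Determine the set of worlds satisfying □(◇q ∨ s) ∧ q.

s5

Let φ = □(◇q ∨ s) ∧ q. Evaluate φ at each world:
  s0 (successors {s0, s4}): φ is false.
  s1 (successors {s2, s4, s5}): φ is false.
  s2 (successors {s0, s2, s6}): φ is false.
  s3 (successors {s1, s2, s3}): φ is false.
  s4 (successors {s1, s3, s4}): φ is false.
  s5 (successors {s0, s6}): φ is true.
  s6 (successors {s1, s4, s6}): φ is false.
For instance, at s4:
  At s4: □(◇q ∨ s) is true, q is false, so □(◇q ∨ s) ∧ q is false.
    At s4: □(◇q ∨ s) requires ◇q ∨ s at every successor {s1, s3, s4}.
      At s1: ◇q ∨ s is true.
      At s3: ◇q ∨ s is true.
      At s4: ◇q ∨ s is true.
    So □(◇q ∨ s) is true at s4.
Satisfying worlds: {s5}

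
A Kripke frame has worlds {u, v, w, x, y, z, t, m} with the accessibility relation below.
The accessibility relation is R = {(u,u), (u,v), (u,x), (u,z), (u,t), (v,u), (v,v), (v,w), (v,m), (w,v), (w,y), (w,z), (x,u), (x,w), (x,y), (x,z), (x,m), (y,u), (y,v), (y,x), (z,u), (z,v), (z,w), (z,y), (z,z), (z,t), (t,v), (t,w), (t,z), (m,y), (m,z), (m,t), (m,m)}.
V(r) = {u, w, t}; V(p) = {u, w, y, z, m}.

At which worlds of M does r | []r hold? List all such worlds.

u, w, t

Recall that []ψ holds at a world iff ψ holds at every accessible world, and <>ψ holds iff ψ holds at some accessible world.
Let φ = r | []r. Evaluate φ at each world:
  u (successors {u, v, x, z, t}): φ is true.
  v (successors {u, v, w, m}): φ is false.
  w (successors {v, y, z}): φ is true.
  x (successors {u, w, y, z, m}): φ is false.
  y (successors {u, v, x}): φ is false.
  z (successors {u, v, w, y, z, t}): φ is false.
  t (successors {v, w, z}): φ is true.
  m (successors {y, z, t, m}): φ is false.
For instance, at w:
  At w: r is true, []r is false, so r | []r is true.
    At w: []r requires r at every successor {v, y, z}.
      r fails at v, so []r is false at w.
Satisfying worlds: {u, w, t}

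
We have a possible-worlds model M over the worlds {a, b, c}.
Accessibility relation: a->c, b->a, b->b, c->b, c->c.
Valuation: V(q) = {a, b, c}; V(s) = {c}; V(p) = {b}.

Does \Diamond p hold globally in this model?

Let φ = \Diamond p. Evaluate φ at each world:
  a (successors {c}): φ is false.
  b (successors {a, b}): φ is true.
  c (successors {b, c}): φ is true.
Detail at a (counterexample):
  At a: \Diamond p requires p at some successor in {c}.
    At c: p is false.
  So \Diamond p is false at a.

No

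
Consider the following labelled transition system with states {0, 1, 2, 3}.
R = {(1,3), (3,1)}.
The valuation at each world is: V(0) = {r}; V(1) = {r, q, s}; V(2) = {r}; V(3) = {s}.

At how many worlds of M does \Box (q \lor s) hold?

4

Let φ = \Box (q \lor s). Evaluate φ at each world:
  0 (successors ∅): φ is true.
  1 (successors {3}): φ is true.
  2 (successors ∅): φ is true.
  3 (successors {1}): φ is true.
For instance, at 1:
  At 1: \Box (q \lor s) requires q \lor s at every successor {3}.
    At 3: q \lor s is true.
  So \Box (q \lor s) is true at 1.
Satisfying worlds: {0, 1, 2, 3}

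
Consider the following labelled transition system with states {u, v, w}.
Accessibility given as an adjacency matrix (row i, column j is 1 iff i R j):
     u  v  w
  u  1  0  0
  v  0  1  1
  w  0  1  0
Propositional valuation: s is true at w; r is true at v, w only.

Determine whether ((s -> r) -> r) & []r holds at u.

No

Recall that []ψ holds at a world iff ψ holds at every accessible world, and <>ψ holds iff ψ holds at some accessible world.
At u: (s -> r) -> r is false, []r is false, so ((s -> r) -> r) & []r is false.
  At u: []r requires r at every successor {u}.
    r fails at u, so []r is false at u.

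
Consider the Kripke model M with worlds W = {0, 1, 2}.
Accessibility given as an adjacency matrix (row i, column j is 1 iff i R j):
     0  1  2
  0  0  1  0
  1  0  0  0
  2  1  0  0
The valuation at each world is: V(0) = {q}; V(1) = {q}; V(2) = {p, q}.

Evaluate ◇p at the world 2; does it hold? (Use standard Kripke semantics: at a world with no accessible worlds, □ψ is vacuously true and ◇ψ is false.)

Recall that ◇ψ holds at a world iff ψ holds at some accessible world.
At 2: ◇p requires p at some successor in {0}.
  At 0: p is false.
So ◇p is false at 2.

No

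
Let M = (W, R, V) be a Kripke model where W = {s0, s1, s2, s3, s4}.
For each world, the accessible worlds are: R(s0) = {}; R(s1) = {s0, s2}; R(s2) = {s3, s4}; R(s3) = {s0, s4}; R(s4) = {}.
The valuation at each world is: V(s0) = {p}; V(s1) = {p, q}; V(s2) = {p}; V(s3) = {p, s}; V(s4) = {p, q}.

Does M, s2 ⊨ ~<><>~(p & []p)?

Recall that []ψ holds at a world iff ψ holds at every accessible world, and <>ψ holds iff ψ holds at some accessible world.
At s2: <><>~(p & []p) is false, so ~<><>~(p & []p) is true.
  At s2: <><>~(p & []p) requires <>~(p & []p) at some successor in {s3, s4}.
    At s3: <>~(p & []p) is false.
    At s4: <>~(p & []p) is false.
  So <><>~(p & []p) is false at s2.

Yes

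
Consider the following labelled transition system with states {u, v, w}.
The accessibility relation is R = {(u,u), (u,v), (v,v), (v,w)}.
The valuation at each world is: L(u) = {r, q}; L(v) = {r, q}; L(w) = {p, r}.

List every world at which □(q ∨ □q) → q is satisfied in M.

u, v

Let φ = □(q ∨ □q) → q. Evaluate φ at each world:
  u (successors {u, v}): φ is true.
  v (successors {v, w}): φ is true.
  w (successors ∅): φ is false.
For instance, at v:
  At v: □(q ∨ □q) is true, q is true, so □(q ∨ □q) → q is true.
    At v: □(q ∨ □q) requires q ∨ □q at every successor {v, w}.
      At v: q ∨ □q is true.
      At w: q ∨ □q is true.
    So □(q ∨ □q) is true at v.
Satisfying worlds: {u, v}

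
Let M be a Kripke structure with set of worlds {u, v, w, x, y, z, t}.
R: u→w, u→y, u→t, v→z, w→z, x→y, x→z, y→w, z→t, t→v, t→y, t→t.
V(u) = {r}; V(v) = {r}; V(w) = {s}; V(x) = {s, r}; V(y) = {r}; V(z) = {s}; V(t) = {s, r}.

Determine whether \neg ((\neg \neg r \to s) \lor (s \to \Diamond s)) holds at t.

At t: (\neg \neg r \to s) \lor (s \to \Diamond s) is true, so \neg ((\neg \neg r \to s) \lor (s \to \Diamond s)) is false.
  At t: \neg \neg r \to s is true, s \to \Diamond s is true, so (\neg \neg r \to s) \lor (s \to \Diamond s) is true.
    At t: s is true, \Diamond s is true, so s \to \Diamond s is true.
      At t: \Diamond s requires s at some successor in {v, y, t}.
        s holds at t, so \Diamond s is true at t.

No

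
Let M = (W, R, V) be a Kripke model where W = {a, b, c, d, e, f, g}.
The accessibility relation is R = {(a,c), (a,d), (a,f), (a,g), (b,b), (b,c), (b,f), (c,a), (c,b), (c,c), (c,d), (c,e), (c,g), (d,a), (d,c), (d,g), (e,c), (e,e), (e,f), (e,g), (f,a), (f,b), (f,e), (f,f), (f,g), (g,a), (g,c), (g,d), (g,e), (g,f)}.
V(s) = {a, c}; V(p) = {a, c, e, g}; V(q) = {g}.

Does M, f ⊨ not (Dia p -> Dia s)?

Recall that Dia ψ holds at a world iff ψ holds at some accessible world.
At f: Dia p -> Dia s is true, so not (Dia p -> Dia s) is false.
  At f: Dia p is true, Dia s is true, so Dia p -> Dia s is true.
    At f: Dia p requires p at some successor in {a, b, e, f, g}.
      p holds at a, so Dia p is true at f.
    At f: Dia s requires s at some successor in {a, b, e, f, g}.
      s holds at a, so Dia s is true at f.

No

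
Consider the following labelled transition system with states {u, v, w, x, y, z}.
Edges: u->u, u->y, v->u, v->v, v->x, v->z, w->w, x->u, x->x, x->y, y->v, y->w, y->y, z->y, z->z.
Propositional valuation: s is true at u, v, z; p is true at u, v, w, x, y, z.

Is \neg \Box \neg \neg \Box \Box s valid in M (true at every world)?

Yes

Recall that \Box ψ holds at a world iff ψ holds at every accessible world, and \Diamond ψ holds iff ψ holds at some accessible world.
Let φ = \neg \Box \neg \neg \Box \Box s. Evaluate φ at each world:
  u (successors {u, y}): φ is true.
  v (successors {u, v, x, z}): φ is true.
  w (successors {w}): φ is true.
  x (successors {u, x, y}): φ is true.
  y (successors {v, w, y}): φ is true.
  z (successors {y, z}): φ is true.
For instance, at w:
  At w: \Box \neg \neg \Box \Box s is false, so \neg \Box \neg \neg \Box \Box s is true.
    At w: \Box \neg \neg \Box \Box s requires \neg \neg \Box \Box s at every successor {w}.
      \neg \neg \Box \Box s fails at w, so \Box \neg \neg \Box \Box s is false at w.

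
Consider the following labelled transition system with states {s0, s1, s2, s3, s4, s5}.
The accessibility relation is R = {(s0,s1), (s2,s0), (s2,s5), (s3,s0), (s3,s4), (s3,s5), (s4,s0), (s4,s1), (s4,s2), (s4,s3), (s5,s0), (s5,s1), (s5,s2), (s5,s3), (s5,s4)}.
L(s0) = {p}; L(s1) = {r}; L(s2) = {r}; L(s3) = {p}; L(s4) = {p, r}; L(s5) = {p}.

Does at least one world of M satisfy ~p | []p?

Let φ = ~p | []p. Evaluate φ at each world:
  s0 (successors {s1}): φ is false.
  s1 (successors ∅): φ is true.
  s2 (successors {s0, s5}): φ is true.
  s3 (successors {s0, s4, s5}): φ is true.
  s4 (successors {s0, s1, s2, s3}): φ is false.
  s5 (successors {s0, s1, s2, s3, s4}): φ is false.
Detail at s1 (witness):
  At s1: ~p is true, []p is true, so ~p | []p is true.
    At s1: no accessible worlds, so []p holds vacuously.

Yes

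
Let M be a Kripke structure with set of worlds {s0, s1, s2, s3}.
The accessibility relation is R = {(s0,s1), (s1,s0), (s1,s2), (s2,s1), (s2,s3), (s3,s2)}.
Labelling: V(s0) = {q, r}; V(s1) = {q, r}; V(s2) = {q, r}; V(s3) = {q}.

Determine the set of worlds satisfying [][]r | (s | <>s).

s0, s2

Recall that []ψ holds at a world iff ψ holds at every accessible world, and <>ψ holds iff ψ holds at some accessible world.
Let φ = [][]r | (s | <>s). Evaluate φ at each world:
  s0 (successors {s1}): φ is true.
  s1 (successors {s0, s2}): φ is false.
  s2 (successors {s1, s3}): φ is true.
  s3 (successors {s2}): φ is false.
For instance, at s1:
  At s1: [][]r is false, s | <>s is false, so [][]r | (s | <>s) is false.
    At s1: [][]r requires []r at every successor {s0, s2}.
      []r fails at s2, so [][]r is false at s1.
    At s1: s is false, <>s is false, so s | <>s is false.
      At s1: <>s requires s at some successor in {s0, s2}.
        At s0: s is false.
        At s2: s is false.
      So <>s is false at s1.
Satisfying worlds: {s0, s2}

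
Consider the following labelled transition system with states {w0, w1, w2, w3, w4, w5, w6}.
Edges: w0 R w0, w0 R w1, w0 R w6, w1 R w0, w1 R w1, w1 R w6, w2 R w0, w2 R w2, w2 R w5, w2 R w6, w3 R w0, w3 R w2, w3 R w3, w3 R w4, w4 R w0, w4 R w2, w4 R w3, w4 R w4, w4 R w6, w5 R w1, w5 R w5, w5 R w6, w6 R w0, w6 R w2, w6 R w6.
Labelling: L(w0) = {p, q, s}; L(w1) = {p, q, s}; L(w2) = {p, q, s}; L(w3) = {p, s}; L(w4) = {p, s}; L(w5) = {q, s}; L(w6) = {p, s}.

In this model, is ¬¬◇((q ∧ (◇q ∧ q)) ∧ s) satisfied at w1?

At w1: ¬◇((q ∧ (◇q ∧ q)) ∧ s) is false, so ¬¬◇((q ∧ (◇q ∧ q)) ∧ s) is true.
  At w1: ◇((q ∧ (◇q ∧ q)) ∧ s) is true, so ¬◇((q ∧ (◇q ∧ q)) ∧ s) is false.
    At w1: ◇((q ∧ (◇q ∧ q)) ∧ s) requires (q ∧ (◇q ∧ q)) ∧ s at some successor in {w0, w1, w6}.
      (q ∧ (◇q ∧ q)) ∧ s holds at w0, so ◇((q ∧ (◇q ∧ q)) ∧ s) is true at w1.

Yes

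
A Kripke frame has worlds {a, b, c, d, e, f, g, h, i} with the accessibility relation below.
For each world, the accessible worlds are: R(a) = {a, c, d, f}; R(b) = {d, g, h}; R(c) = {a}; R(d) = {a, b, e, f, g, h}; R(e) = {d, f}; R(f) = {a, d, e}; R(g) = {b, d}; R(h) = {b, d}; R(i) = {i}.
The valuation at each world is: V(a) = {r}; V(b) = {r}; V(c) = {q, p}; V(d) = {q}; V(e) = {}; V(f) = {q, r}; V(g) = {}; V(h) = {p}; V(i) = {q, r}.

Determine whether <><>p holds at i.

At i: <><>p requires <>p at some successor in {i}.
  At i: <>p is false.
So <><>p is false at i.

No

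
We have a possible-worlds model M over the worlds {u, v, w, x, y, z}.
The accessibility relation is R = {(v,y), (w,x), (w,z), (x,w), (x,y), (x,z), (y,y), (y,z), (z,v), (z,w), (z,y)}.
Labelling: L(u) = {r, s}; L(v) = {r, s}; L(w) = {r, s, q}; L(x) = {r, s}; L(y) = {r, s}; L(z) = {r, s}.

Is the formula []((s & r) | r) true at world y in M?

At y: []((s & r) | r) requires (s & r) | r at every successor {y, z}.
  At y: (s & r) | r is true.
  At z: (s & r) | r is true.
So []((s & r) | r) is true at y.

Yes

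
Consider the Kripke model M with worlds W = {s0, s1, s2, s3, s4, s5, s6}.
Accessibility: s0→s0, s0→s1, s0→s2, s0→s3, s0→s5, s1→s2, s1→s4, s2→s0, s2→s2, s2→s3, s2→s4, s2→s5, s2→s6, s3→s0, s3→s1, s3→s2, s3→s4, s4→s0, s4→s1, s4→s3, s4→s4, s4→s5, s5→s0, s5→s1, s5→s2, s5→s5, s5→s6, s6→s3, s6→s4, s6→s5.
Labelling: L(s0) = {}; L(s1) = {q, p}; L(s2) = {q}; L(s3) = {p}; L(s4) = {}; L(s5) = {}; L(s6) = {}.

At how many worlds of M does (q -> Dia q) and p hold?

Let φ = (q -> Dia q) and p. Evaluate φ at each world:
  s0 (successors {s0, s1, s2, s3, s5}): φ is false.
  s1 (successors {s2, s4}): φ is true.
  s2 (successors {s0, s2, s3, s4, s5, s6}): φ is false.
  s3 (successors {s0, s1, s2, s4}): φ is true.
  s4 (successors {s0, s1, s3, s4, s5}): φ is false.
  s5 (successors {s0, s1, s2, s5, s6}): φ is false.
  s6 (successors {s3, s4, s5}): φ is false.
For instance, at s6:
  At s6: q -> Dia q is true, p is false, so (q -> Dia q) and p is false.
    At s6: q is false, Dia q is false, so q -> Dia q is true.
      At s6: Dia q requires q at some successor in {s3, s4, s5}.
        At s3: q is false.
        At s4: q is false.
        At s5: q is false.
      So Dia q is false at s6.
Satisfying worlds: {s1, s3}

2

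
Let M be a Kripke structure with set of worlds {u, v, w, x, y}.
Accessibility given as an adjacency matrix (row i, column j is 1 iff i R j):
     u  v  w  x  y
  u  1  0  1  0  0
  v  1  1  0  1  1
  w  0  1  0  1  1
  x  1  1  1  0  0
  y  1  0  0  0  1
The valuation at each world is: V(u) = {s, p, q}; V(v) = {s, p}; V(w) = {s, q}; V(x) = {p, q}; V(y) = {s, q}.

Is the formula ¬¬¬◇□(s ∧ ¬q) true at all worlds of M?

Yes

Let φ = ¬¬¬◇□(s ∧ ¬q). Evaluate φ at each world:
  u (successors {u, w}): φ is true.
  v (successors {u, v, x, y}): φ is true.
  w (successors {v, x, y}): φ is true.
  x (successors {u, v, w}): φ is true.
  y (successors {u, y}): φ is true.
For instance, at y:
  At y: ¬¬◇□(s ∧ ¬q) is false, so ¬¬¬◇□(s ∧ ¬q) is true.
    At y: ¬◇□(s ∧ ¬q) is true, so ¬¬◇□(s ∧ ¬q) is false.
      At y: ◇□(s ∧ ¬q) is false, so ¬◇□(s ∧ ¬q) is true.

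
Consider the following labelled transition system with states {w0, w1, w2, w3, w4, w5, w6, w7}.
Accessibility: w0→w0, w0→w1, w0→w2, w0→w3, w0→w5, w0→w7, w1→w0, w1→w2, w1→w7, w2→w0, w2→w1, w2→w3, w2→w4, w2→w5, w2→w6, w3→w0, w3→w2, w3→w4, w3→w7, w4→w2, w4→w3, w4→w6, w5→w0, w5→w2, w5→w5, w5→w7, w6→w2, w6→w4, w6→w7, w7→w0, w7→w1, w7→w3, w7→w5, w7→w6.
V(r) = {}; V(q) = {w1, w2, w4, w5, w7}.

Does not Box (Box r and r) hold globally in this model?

Recall that Box ψ holds at a world iff ψ holds at every accessible world, and Dia ψ holds iff ψ holds at some accessible world.
Let φ = not Box (Box r and r). Evaluate φ at each world:
  w0 (successors {w0, w1, w2, w3, w5, w7}): φ is true.
  w1 (successors {w0, w2, w7}): φ is true.
  w2 (successors {w0, w1, w3, w4, w5, w6}): φ is true.
  w3 (successors {w0, w2, w4, w7}): φ is true.
  w4 (successors {w2, w3, w6}): φ is true.
  w5 (successors {w0, w2, w5, w7}): φ is true.
  w6 (successors {w2, w4, w7}): φ is true.
  w7 (successors {w0, w1, w3, w5, w6}): φ is true.
For instance, at w1:
  At w1: Box (Box r and r) is false, so not Box (Box r and r) is true.
    At w1: Box (Box r and r) requires Box r and r at every successor {w0, w2, w7}.
      Box r and r fails at w0, so Box (Box r and r) is false at w1.

Yes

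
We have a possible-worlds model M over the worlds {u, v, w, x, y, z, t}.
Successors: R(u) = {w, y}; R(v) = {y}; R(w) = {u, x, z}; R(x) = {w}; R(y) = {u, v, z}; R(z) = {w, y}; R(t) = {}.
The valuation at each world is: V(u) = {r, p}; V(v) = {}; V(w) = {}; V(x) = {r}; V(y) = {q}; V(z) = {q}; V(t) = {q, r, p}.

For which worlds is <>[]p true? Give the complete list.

Let φ = <>[]p. Evaluate φ at each world:
  u (successors {w, y}): φ is false.
  v (successors {y}): φ is false.
  w (successors {u, x, z}): φ is false.
  x (successors {w}): φ is false.
  y (successors {u, v, z}): φ is false.
  z (successors {w, y}): φ is false.
  t (successors ∅): φ is false.
For instance, at x:
  At x: <>[]p requires []p at some successor in {w}.
    At w: []p is false.
  So <>[]p is false at x.
Satisfying worlds: none.

none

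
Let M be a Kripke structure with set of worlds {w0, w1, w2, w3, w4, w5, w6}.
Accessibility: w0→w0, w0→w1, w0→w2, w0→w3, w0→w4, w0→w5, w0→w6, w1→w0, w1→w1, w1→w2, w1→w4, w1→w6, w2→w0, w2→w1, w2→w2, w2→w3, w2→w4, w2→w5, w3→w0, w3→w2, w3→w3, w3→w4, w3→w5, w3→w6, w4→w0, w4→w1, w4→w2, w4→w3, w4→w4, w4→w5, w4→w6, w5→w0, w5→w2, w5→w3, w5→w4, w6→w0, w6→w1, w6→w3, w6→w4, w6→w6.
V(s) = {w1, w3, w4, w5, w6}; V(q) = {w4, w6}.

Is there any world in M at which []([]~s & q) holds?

Recall that []ψ holds at a world iff ψ holds at every accessible world, and <>ψ holds iff ψ holds at some accessible world.
Let φ = []([]~s & q). Evaluate φ at each world:
  w0 (successors {w0, w1, w2, w3, w4, w5, w6}): φ is false.
  w1 (successors {w0, w1, w2, w4, w6}): φ is false.
  w2 (successors {w0, w1, w2, w3, w4, w5}): φ is false.
  w3 (successors {w0, w2, w3, w4, w5, w6}): φ is false.
  w4 (successors {w0, w1, w2, w3, w4, w5, w6}): φ is false.
  w5 (successors {w0, w2, w3, w4}): φ is false.
  w6 (successors {w0, w1, w3, w4, w6}): φ is false.
For instance, at w4:
  At w4: []([]~s & q) requires []~s & q at every successor {w0, w1, w2, w3, w4, w5, w6}.
    []~s & q fails at w0, so []([]~s & q) is false at w4.
      At w0: []~s is false, q is false, so []~s & q is false.

No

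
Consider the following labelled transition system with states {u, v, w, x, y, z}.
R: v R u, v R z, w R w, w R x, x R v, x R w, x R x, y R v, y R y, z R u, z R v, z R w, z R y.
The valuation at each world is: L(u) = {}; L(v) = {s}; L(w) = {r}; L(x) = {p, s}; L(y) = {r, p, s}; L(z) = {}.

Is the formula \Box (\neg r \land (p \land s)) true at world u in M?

At u: no accessible worlds, so \Box (\neg r \land (p \land s)) holds vacuously.

Yes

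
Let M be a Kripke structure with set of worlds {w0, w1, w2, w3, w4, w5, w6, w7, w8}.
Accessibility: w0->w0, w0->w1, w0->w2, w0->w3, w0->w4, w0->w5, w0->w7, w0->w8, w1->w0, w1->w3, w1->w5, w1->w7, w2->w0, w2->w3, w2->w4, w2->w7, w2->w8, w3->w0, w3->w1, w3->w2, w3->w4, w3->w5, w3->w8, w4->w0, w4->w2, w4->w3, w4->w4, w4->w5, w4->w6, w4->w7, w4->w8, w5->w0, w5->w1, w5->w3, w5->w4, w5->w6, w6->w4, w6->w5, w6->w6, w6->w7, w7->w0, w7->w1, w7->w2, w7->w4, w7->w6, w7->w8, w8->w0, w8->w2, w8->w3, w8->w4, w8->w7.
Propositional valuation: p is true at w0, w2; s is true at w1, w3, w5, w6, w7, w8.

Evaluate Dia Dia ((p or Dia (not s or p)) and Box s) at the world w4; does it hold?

No

At w4: Dia Dia ((p or Dia (not s or p)) and Box s) requires Dia ((p or Dia (not s or p)) and Box s) at some successor in {w0, w2, w3, w4, w5, w6, w7, w8}.
  At w0: Dia ((p or Dia (not s or p)) and Box s) is false.
  At w2: Dia ((p or Dia (not s or p)) and Box s) is false.
  At w3: Dia ((p or Dia (not s or p)) and Box s) is false.
  At w4: Dia ((p or Dia (not s or p)) and Box s) is false.
  At w5: Dia ((p or Dia (not s or p)) and Box s) is false.
  At w6: Dia ((p or Dia (not s or p)) and Box s) is false.
  At w7: Dia ((p or Dia (not s or p)) and Box s) is false.
  At w8: Dia ((p or Dia (not s or p)) and Box s) is false.
So Dia Dia ((p or Dia (not s or p)) and Box s) is false at w4.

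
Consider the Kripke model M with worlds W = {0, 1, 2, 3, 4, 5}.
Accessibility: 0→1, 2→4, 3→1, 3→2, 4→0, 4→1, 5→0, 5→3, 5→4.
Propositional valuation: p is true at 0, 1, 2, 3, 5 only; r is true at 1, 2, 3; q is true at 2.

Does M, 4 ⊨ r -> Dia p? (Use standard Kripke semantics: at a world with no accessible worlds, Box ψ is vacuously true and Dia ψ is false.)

Yes

Recall that Dia ψ holds at a world iff ψ holds at some accessible world.
At 4: r is false, Dia p is true, so r -> Dia p is true.
  At 4: Dia p requires p at some successor in {0, 1}.
    p holds at 0, so Dia p is true at 4.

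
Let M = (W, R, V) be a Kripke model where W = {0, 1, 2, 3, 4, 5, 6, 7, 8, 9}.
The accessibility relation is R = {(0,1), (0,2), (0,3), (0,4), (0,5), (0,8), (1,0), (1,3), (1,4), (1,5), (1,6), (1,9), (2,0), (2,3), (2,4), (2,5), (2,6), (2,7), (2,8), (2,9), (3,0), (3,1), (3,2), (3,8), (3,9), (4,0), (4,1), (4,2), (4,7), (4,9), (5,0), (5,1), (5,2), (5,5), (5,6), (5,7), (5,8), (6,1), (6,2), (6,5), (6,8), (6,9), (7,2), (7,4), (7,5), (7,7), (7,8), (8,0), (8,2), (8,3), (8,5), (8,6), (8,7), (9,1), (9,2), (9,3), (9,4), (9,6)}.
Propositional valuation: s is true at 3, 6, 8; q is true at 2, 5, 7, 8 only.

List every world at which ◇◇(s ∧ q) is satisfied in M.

0, 1, 2, 3, 4, 5, 6, 7, 8, 9

Let φ = ◇◇(s ∧ q). Evaluate φ at each world:
  0 (successors {1, 2, 3, 4, 5, 8}): φ is true.
  1 (successors {0, 3, 4, 5, 6, 9}): φ is true.
  2 (successors {0, 3, 4, 5, 6, 7, 8, 9}): φ is true.
  3 (successors {0, 1, 2, 8, 9}): φ is true.
  4 (successors {0, 1, 2, 7, 9}): φ is true.
  5 (successors {0, 1, 2, 5, 6, 7, 8}): φ is true.
  6 (successors {1, 2, 5, 8, 9}): φ is true.
  7 (successors {2, 4, 5, 7, 8}): φ is true.
  8 (successors {0, 2, 3, 5, 6, 7}): φ is true.
  9 (successors {1, 2, 3, 4, 6}): φ is true.
For instance, at 4:
  At 4: ◇◇(s ∧ q) requires ◇(s ∧ q) at some successor in {0, 1, 2, 7, 9}.
    ◇(s ∧ q) holds at 0, so ◇◇(s ∧ q) is true at 4.
      At 0: ◇(s ∧ q) requires s ∧ q at some successor in {1, 2, 3, 4, 5, 8}.
        s ∧ q holds at 8, so ◇(s ∧ q) is true at 0.
Satisfying worlds: {0, 1, 2, 3, 4, 5, 6, 7, 8, 9}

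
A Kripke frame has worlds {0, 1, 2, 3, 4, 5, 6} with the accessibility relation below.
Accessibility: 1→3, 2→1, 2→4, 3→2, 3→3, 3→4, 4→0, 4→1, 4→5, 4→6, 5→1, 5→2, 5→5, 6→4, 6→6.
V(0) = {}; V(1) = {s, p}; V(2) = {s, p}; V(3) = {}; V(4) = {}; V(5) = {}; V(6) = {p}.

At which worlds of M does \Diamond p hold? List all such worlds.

2, 3, 4, 5, 6

Let φ = \Diamond p. Evaluate φ at each world:
  0 (successors ∅): φ is false.
  1 (successors {3}): φ is false.
  2 (successors {1, 4}): φ is true.
  3 (successors {2, 3, 4}): φ is true.
  4 (successors {0, 1, 5, 6}): φ is true.
  5 (successors {1, 2, 5}): φ is true.
  6 (successors {4, 6}): φ is true.
For instance, at 1:
  At 1: \Diamond p requires p at some successor in {3}.
    At 3: p is false.
  So \Diamond p is false at 1.
Satisfying worlds: {2, 3, 4, 5, 6}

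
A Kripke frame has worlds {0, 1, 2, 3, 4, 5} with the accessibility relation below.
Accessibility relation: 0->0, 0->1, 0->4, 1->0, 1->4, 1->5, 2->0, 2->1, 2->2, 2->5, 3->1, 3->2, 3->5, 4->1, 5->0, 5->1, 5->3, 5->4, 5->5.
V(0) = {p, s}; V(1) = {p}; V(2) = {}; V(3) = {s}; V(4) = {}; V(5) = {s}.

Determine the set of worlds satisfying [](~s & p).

Let φ = [](~s & p). Evaluate φ at each world:
  0 (successors {0, 1, 4}): φ is false.
  1 (successors {0, 4, 5}): φ is false.
  2 (successors {0, 1, 2, 5}): φ is false.
  3 (successors {1, 2, 5}): φ is false.
  4 (successors {1}): φ is true.
  5 (successors {0, 1, 3, 4, 5}): φ is false.
For instance, at 1:
  At 1: [](~s & p) requires ~s & p at every successor {0, 4, 5}.
    ~s & p fails at 0, so [](~s & p) is false at 1.
Satisfying worlds: {4}

4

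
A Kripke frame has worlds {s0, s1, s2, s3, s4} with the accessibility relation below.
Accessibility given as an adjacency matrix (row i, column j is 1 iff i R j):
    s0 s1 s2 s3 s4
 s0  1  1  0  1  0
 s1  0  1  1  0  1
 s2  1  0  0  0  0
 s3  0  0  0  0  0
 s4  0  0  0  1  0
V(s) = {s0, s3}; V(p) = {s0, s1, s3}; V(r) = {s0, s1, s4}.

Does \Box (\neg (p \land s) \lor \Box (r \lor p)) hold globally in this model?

Recall that \Box ψ holds at a world iff ψ holds at every accessible world, and \Diamond ψ holds iff ψ holds at some accessible world.
Let φ = \Box (\neg (p \land s) \lor \Box (r \lor p)). Evaluate φ at each world:
  s0 (successors {s0, s1, s3}): φ is true.
  s1 (successors {s1, s2, s4}): φ is true.
  s2 (successors {s0}): φ is true.
  s3 (successors ∅): φ is true.
  s4 (successors {s3}): φ is true.
For instance, at s0:
  At s0: \Box (\neg (p \land s) \lor \Box (r \lor p)) requires \neg (p \land s) \lor \Box (r \lor p) at every successor {s0, s1, s3}.
      At s0: \neg (p \land s) is false, \Box (r \lor p) is true, so \neg (p \land s) \lor \Box (r \lor p) is true.
      At s1: \neg (p \land s) is true, \Box (r \lor p) is false, so \neg (p \land s) \lor \Box (r \lor p) is true.
      At s3: \neg (p \land s) is false, \Box (r \lor p) is true, so \neg (p \land s) \lor \Box (r \lor p) is true.
  So \Box (\neg (p \land s) \lor \Box (r \lor p)) is true at s0.

Yes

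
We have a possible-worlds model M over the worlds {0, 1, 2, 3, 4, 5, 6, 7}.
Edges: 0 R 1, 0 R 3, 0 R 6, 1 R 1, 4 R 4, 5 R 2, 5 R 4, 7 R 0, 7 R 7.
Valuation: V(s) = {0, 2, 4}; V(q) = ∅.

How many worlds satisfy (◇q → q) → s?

3

Let φ = (◇q → q) → s. Evaluate φ at each world:
  0 (successors {1, 3, 6}): φ is true.
  1 (successors {1}): φ is false.
  2 (successors ∅): φ is true.
  3 (successors ∅): φ is false.
  4 (successors {4}): φ is true.
  5 (successors {2, 4}): φ is false.
  6 (successors ∅): φ is false.
  7 (successors {0, 7}): φ is false.
For instance, at 4:
  At 4: ◇q → q is true, s is true, so (◇q → q) → s is true.
    At 4: ◇q is false, q is false, so ◇q → q is true.
      At 4: ◇q requires q at some successor in {4}.
        At 4: q is false.
      So ◇q is false at 4.
Satisfying worlds: {0, 2, 4}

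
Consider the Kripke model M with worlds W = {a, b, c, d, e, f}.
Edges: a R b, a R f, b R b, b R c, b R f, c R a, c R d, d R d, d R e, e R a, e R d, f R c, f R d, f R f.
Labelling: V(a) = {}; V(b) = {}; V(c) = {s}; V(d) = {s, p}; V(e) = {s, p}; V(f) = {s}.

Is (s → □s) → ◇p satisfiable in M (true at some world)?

Yes

Recall that □ψ holds at a world iff ψ holds at every accessible world, and ◇ψ holds iff ψ holds at some accessible world.
Let φ = (s → □s) → ◇p. Evaluate φ at each world:
  a (successors {b, f}): φ is false.
  b (successors {b, c, f}): φ is false.
  c (successors {a, d}): φ is true.
  d (successors {d, e}): φ is true.
  e (successors {a, d}): φ is true.
  f (successors {c, d, f}): φ is true.
Detail at c (witness):
  At c: s → □s is false, ◇p is true, so (s → □s) → ◇p is true.
    At c: s is true, □s is false, so s → □s is false.
      At c: □s requires s at every successor {a, d}.
        s fails at a, so □s is false at c.
    At c: ◇p requires p at some successor in {a, d}.
      p holds at d, so ◇p is true at c.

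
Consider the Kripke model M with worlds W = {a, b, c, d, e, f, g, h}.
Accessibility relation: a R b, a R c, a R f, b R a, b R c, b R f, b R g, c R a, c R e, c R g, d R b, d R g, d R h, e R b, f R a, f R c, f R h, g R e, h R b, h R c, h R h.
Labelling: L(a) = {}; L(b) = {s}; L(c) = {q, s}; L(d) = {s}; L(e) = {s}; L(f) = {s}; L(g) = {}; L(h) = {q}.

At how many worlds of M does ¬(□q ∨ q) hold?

6

Recall that □ψ holds at a world iff ψ holds at every accessible world, and ◇ψ holds iff ψ holds at some accessible world.
Let φ = ¬(□q ∨ q). Evaluate φ at each world:
  a (successors {b, c, f}): φ is true.
  b (successors {a, c, f, g}): φ is true.
  c (successors {a, e, g}): φ is false.
  d (successors {b, g, h}): φ is true.
  e (successors {b}): φ is true.
  f (successors {a, c, h}): φ is true.
  g (successors {e}): φ is true.
  h (successors {b, c, h}): φ is false.
For instance, at c:
  At c: □q ∨ q is true, so ¬(□q ∨ q) is false.
    At c: □q is false, q is true, so □q ∨ q is true.
      At c: □q requires q at every successor {a, e, g}.
        q fails at a, so □q is false at c.
Satisfying worlds: {a, b, d, e, f, g}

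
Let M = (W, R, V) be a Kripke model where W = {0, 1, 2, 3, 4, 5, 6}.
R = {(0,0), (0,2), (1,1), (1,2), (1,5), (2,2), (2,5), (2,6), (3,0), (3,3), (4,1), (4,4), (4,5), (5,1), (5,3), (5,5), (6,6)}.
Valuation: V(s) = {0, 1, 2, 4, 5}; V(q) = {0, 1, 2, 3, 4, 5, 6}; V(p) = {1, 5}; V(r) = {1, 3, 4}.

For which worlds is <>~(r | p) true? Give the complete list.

Recall that <>ψ holds at a world iff ψ holds at some accessible world.
Let φ = <>~(r | p). Evaluate φ at each world:
  0 (successors {0, 2}): φ is true.
  1 (successors {1, 2, 5}): φ is true.
  2 (successors {2, 5, 6}): φ is true.
  3 (successors {0, 3}): φ is true.
  4 (successors {1, 4, 5}): φ is false.
  5 (successors {1, 3, 5}): φ is false.
  6 (successors {6}): φ is true.
For instance, at 4:
  At 4: <>~(r | p) requires ~(r | p) at some successor in {1, 4, 5}.
    At 1: ~(r | p) is false.
    At 4: ~(r | p) is false.
    At 5: ~(r | p) is false.
  So <>~(r | p) is false at 4.
Satisfying worlds: {0, 1, 2, 3, 6}

0, 1, 2, 3, 6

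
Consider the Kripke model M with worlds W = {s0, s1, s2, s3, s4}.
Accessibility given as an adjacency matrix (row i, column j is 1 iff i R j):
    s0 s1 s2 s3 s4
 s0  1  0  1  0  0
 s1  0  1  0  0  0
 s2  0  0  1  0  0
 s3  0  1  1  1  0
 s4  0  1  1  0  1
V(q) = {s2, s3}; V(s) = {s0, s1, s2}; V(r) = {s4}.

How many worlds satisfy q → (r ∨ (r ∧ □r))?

3

Recall that □ψ holds at a world iff ψ holds at every accessible world, and ◇ψ holds iff ψ holds at some accessible world.
Let φ = q → (r ∨ (r ∧ □r)). Evaluate φ at each world:
  s0 (successors {s0, s2}): φ is true.
  s1 (successors {s1}): φ is true.
  s2 (successors {s2}): φ is false.
  s3 (successors {s1, s2, s3}): φ is false.
  s4 (successors {s1, s2, s4}): φ is true.
For instance, at s0:
  At s0: q is false, r ∨ (r ∧ □r) is false, so q → (r ∨ (r ∧ □r)) is true.
    At s0: r is false, r ∧ □r is false, so r ∨ (r ∧ □r) is false.
      At s0: r is false, □r is false, so r ∧ □r is false.
Satisfying worlds: {s0, s1, s4}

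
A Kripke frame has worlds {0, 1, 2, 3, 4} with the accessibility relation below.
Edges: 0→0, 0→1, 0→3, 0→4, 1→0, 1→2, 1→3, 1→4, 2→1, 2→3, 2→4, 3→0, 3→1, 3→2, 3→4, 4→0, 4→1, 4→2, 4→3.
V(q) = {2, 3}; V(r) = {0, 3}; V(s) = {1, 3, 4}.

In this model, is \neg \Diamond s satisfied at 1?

At 1: \Diamond s is true, so \neg \Diamond s is false.
  At 1: \Diamond s requires s at some successor in {0, 2, 3, 4}.
    s holds at 3, so \Diamond s is true at 1.

No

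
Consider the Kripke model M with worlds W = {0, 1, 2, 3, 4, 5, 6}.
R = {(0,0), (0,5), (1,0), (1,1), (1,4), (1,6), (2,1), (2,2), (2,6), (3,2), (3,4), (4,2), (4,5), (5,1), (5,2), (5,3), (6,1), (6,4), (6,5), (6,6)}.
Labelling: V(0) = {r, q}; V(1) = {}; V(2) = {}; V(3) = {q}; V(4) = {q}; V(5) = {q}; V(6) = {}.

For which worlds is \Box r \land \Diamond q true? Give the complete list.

none

Recall that \Box ψ holds at a world iff ψ holds at every accessible world, and \Diamond ψ holds iff ψ holds at some accessible world.
Let φ = \Box r \land \Diamond q. Evaluate φ at each world:
  0 (successors {0, 5}): φ is false.
  1 (successors {0, 1, 4, 6}): φ is false.
  2 (successors {1, 2, 6}): φ is false.
  3 (successors {2, 4}): φ is false.
  4 (successors {2, 5}): φ is false.
  5 (successors {1, 2, 3}): φ is false.
  6 (successors {1, 4, 5, 6}): φ is false.
For instance, at 6:
  At 6: \Box r is false, \Diamond q is true, so \Box r \land \Diamond q is false.
    At 6: \Box r requires r at every successor {1, 4, 5, 6}.
      r fails at 1, so \Box r is false at 6.
    At 6: \Diamond q requires q at some successor in {1, 4, 5, 6}.
      q holds at 4, so \Diamond q is true at 6.
Satisfying worlds: none.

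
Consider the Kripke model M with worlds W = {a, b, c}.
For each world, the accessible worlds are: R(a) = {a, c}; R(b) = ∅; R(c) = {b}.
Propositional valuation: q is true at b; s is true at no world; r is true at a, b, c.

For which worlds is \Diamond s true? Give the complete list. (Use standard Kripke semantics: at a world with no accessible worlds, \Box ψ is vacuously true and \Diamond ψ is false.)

Let φ = \Diamond s. Evaluate φ at each world:
  a (successors {a, c}): φ is false.
  b (successors ∅): φ is false.
  c (successors {b}): φ is false.
For instance, at a:
  At a: \Diamond s requires s at some successor in {a, c}.
    At a: s is false.
    At c: s is false.
  So \Diamond s is false at a.
Satisfying worlds: none.

none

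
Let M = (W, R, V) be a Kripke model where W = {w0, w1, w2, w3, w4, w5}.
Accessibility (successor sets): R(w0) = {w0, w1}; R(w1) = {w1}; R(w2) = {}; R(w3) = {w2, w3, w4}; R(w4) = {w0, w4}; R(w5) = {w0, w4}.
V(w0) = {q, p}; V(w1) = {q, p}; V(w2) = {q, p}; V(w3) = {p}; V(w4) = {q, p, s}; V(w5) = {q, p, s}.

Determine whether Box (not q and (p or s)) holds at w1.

At w1: Box (not q and (p or s)) requires not q and (p or s) at every successor {w1}.
  not q and (p or s) fails at w1, so Box (not q and (p or s)) is false at w1.

No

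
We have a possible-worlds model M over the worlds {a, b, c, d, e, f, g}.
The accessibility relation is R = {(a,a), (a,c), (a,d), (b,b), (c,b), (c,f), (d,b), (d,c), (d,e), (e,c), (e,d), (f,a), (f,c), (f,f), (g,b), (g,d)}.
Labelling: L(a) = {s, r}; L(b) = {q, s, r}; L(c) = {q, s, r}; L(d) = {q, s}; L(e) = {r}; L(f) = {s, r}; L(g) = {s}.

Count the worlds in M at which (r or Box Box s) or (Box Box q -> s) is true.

7

Let φ = (r or Box Box s) or (Box Box q -> s). Evaluate φ at each world:
  a (successors {a, c, d}): φ is true.
  b (successors {b}): φ is true.
  c (successors {b, f}): φ is true.
  d (successors {b, c, e}): φ is true.
  e (successors {c, d}): φ is true.
  f (successors {a, c, f}): φ is true.
  g (successors {b, d}): φ is true.
For instance, at g:
  At g: r or Box Box s is false, Box Box q -> s is true, so (r or Box Box s) or (Box Box q -> s) is true.
    At g: r is false, Box Box s is false, so r or Box Box s is false.
      At g: Box Box s requires Box s at every successor {b, d}.
        Box s fails at d, so Box Box s is false at g.
    At g: Box Box q is false, s is true, so Box Box q -> s is true.
      At g: Box Box q requires Box q at every successor {b, d}.
        Box q fails at d, so Box Box q is false at g.
Satisfying worlds: {a, b, c, d, e, f, g}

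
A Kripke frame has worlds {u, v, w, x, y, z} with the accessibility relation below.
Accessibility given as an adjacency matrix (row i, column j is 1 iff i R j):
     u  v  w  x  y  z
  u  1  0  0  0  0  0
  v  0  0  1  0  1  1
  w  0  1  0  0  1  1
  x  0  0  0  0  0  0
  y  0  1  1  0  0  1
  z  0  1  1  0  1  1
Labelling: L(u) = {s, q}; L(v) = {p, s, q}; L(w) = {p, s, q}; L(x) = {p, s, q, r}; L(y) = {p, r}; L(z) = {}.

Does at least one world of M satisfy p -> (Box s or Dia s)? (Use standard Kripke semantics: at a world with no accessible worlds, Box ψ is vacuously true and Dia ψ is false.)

Let φ = p -> (Box s or Dia s). Evaluate φ at each world:
  u (successors {u}): φ is true.
  v (successors {w, y, z}): φ is true.
  w (successors {v, y, z}): φ is true.
  x (successors ∅): φ is true.
  y (successors {v, w, z}): φ is true.
  z (successors {v, w, y, z}): φ is true.
Detail at u (witness):
  At u: p is false, Box s or Dia s is true, so p -> (Box s or Dia s) is true.
    At u: Box s is true, Dia s is true, so Box s or Dia s is true.
      At u: Box s requires s at every successor {u}.
        At u: s is true.
      So Box s is true at u.
      At u: Dia s requires s at some successor in {u}.
        s holds at u, so Dia s is true at u.

Yes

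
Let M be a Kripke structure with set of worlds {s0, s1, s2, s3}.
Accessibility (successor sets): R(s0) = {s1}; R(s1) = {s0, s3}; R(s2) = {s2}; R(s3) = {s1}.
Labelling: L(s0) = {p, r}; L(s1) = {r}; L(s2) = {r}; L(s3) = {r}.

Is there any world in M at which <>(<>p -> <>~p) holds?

Let φ = <>(<>p -> <>~p). Evaluate φ at each world:
  s0 (successors {s1}): φ is true.
  s1 (successors {s0, s3}): φ is true.
  s2 (successors {s2}): φ is true.
  s3 (successors {s1}): φ is true.
Detail at s0 (witness):
  At s0: <>(<>p -> <>~p) requires <>p -> <>~p at some successor in {s1}.
    <>p -> <>~p holds at s1, so <>(<>p -> <>~p) is true at s0.
      At s1: <>p is true, <>~p is true, so <>p -> <>~p is true.

Yes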